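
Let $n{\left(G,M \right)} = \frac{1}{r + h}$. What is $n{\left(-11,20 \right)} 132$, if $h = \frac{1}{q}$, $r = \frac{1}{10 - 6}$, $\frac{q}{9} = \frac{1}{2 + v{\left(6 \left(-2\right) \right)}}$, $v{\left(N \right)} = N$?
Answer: $- \frac{4752}{31} \approx -153.29$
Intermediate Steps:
$q = - \frac{9}{10}$ ($q = \frac{9}{2 + 6 \left(-2\right)} = \frac{9}{2 - 12} = \frac{9}{-10} = 9 \left(- \frac{1}{10}\right) = - \frac{9}{10} \approx -0.9$)
$r = \frac{1}{4} \approx 0.25$
$h = - \frac{10}{9}$ ($h = \frac{1}{- \frac{9}{10}} = - \frac{10}{9} \approx -1.1111$)
$n{\left(G,M \right)} = - \frac{36}{31}$ ($n{\left(G,M \right)} = \frac{1}{\frac{1}{4} - \frac{10}{9}} = \frac{1}{- \frac{31}{36}} = - \frac{36}{31}$)
$n{\left(-11,20 \right)} 132 = \left(- \frac{36}{31}\right) 132 = - \frac{4752}{31}$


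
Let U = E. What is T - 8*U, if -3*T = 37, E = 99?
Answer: -2413/3 ≈ -804.33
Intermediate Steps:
U = 99
T = -37/3 (T = -1/3*37 = -37/3 ≈ -12.333)
T - 8*U = -37/3 - 8*99 = -37/3 - 792 = -2413/3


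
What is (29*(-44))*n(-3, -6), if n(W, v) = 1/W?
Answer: 1276/3 ≈ 425.33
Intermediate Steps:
(29*(-44))*n(-3, -6) = (29*(-44))/(-3) = -1276*(-1/3) = 1276/3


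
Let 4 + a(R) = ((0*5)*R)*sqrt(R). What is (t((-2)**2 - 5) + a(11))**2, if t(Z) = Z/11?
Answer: 2025/121 ≈ 16.736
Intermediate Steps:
a(R) = -4 (a(R) = -4 + ((0*5)*R)*sqrt(R) = -4 + (0*R)*sqrt(R) = -4 + 0*sqrt(R) = -4 + 0 = -4)
t(Z) = Z/11 (t(Z) = Z*(1/11) = Z/11)
(t((-2)**2 - 5) + a(11))**2 = (((-2)**2 - 5)/11 - 4)**2 = ((4 - 5)/11 - 4)**2 = ((1/11)*(-1) - 4)**2 = (-1/11 - 4)**2 = (-45/11)**2 = 2025/121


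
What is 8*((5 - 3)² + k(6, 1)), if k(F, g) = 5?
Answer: 72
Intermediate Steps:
8*((5 - 3)² + k(6, 1)) = 8*((5 - 3)² + 5) = 8*(2² + 5) = 8*(4 + 5) = 8*9 = 72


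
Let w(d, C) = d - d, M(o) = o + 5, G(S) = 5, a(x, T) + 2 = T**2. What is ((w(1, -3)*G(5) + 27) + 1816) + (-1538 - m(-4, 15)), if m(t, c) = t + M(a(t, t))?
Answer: 290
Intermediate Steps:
a(x, T) = -2 + T**2
M(o) = 5 + o
w(d, C) = 0
m(t, c) = 3 + t + t**2 (m(t, c) = t + (5 + (-2 + t**2)) = t + (3 + t**2) = 3 + t + t**2)
((w(1, -3)*G(5) + 27) + 1816) + (-1538 - m(-4, 15)) = ((0*5 + 27) + 1816) + (-1538 - (3 - 4 + (-4)**2)) = ((0 + 27) + 1816) + (-1538 - (3 - 4 + 16)) = (27 + 1816) + (-1538 - 1*15) = 1843 + (-1538 - 15) = 1843 - 1553 = 290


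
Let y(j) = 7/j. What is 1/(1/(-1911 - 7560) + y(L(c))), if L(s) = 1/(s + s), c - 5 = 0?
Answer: 9471/662969 ≈ 0.014286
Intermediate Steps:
c = 5 (c = 5 + 0 = 5)
L(s) = 1/(2*s)
1/(1/(-1911 - 7560) + y(L(c))) = 1/(1/(-1911 - 7560) + 7/(((1/2)/5))) = 1/(1/(-9471) + 7/(((1/2)*(1/5)))) = 1/(-1/9471 + 7/(1/10)) = 1/(-1/9471 + 7*10) = 1/(-1/9471 + 70) = 1/(662969/9471) = 9471/662969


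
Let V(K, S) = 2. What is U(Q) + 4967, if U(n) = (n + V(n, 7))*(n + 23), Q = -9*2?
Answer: 4887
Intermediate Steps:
Q = -18
U(n) = (2 + n)*(23 + n) (U(n) = (n + 2)*(n + 23) = (2 + n)*(23 + n))
U(Q) + 4967 = (46 + (-18)² + 25*(-18)) + 4967 = (46 + 324 - 450) + 4967 = -80 + 4967 = 4887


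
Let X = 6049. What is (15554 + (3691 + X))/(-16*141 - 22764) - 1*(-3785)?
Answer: 47337703/12510 ≈ 3784.0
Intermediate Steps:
(15554 + (3691 + X))/(-16*141 - 22764) - 1*(-3785) = (15554 + (3691 + 6049))/(-16*141 - 22764) - 1*(-3785) = (15554 + 9740)/(-2256 - 22764) + 3785 = 25294/(-25020) + 3785 = 25294*(-1/25020) + 3785 = -12647/12510 + 3785 = 47337703/12510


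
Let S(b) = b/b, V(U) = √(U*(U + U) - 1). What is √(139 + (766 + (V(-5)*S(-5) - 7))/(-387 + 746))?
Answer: √18189453/359 ≈ 11.880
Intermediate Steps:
V(U) = √(-1 + 2*U²) (V(U) = √(U*(2*U) - 1) = √(2*U² - 1) = √(-1 + 2*U²))
S(b) = 1
√(139 + (766 + (V(-5)*S(-5) - 7))/(-387 + 746)) = √(139 + (766 + (√(-1 + 2*(-5)²)*1 - 7))/(-387 + 746)) = √(139 + (766 + (√(-1 + 2*25)*1 - 7))/359) = √(139 + (766 + (√(-1 + 50)*1 - 7))*(1/359)) = √(139 + (766 + (√49*1 - 7))*(1/359)) = √(139 + (766 + (7*1 - 7))*(1/359)) = √(139 + (766 + (7 - 7))*(1/359)) = √(139 + (766 + 0)*(1/359)) = √(139 + 766*(1/359)) = √(139 + 766/359) = √(50667/359) = √18189453/359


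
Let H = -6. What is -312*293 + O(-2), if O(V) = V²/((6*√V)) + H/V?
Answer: -91413 - I*√2/3 ≈ -91413.0 - 0.4714*I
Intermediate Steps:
O(V) = -6/V + V^(3/2)/6 (O(V) = V²/((6*√V)) - 6/V = V²*(1/(6*√V)) - 6/V = V^(3/2)/6 - 6/V = -6/V + V^(3/2)/6)
-312*293 + O(-2) = -312*293 + (⅙)*(-36 + (-2)^(5/2))/(-2) = -91416 + (⅙)*(-½)*(-36 + 4*I*√2) = -91416 + (3 - I*√2/3) = -91413 - I*√2/3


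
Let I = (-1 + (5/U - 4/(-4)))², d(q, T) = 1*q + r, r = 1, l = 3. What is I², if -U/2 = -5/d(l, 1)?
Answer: 16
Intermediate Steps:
d(q, T) = 1 + q (d(q, T) = 1*q + 1 = q + 1 = 1 + q)
U = 5/2 (U = -(-10)/(1 + 3) = -(-10)/4 = -2*(-5/4) = 5/2 ≈ 2.5000)
I = 4 (I = (-1 + (5/(5/2) - 4/(-4)))² = (-1 + (5*(⅖) - 4*(-¼)))² = (-1 + (2 + 1))² = (-1 + 3)² = 2² = 4)
I² = 4² = 16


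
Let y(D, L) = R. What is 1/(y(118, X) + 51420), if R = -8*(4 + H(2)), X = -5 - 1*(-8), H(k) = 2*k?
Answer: 1/51356 ≈ 1.9472e-5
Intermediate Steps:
X = 3 (X = -5 + 8 = 3)
R = -64 (R = -8*(4 + 2*2) = -8*(4 + 4) = -8*8 = -64)
y(D, L) = -64
1/(y(118, X) + 51420) = 1/(-64 + 51420) = 1/51356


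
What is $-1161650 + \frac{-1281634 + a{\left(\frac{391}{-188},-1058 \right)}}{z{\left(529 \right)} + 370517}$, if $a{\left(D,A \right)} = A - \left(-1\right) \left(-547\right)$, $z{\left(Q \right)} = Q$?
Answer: $- \frac{431026869139}{371046} \approx -1.1617 \cdot 10^{6}$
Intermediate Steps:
$a{\left(D,A \right)} = -547 + A$ ($a{\left(D,A \right)} = A - 547 = -547 + A$)
$-1161650 + \frac{-1281634 + a{\left(\frac{391}{-188},-1058 \right)}}{z{\left(529 \right)} + 370517} = -1161650 + \frac{-1281634 - 1605}{529 + 370517} = -1161650 + \frac{-1281634 - 1605}{371046} = -1161650 - \frac{1283239}{371046} = - \frac{431026869139}{371046}$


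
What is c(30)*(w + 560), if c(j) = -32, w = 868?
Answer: -45696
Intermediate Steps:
c(30)*(w + 560) = -32*(868 + 560) = -32*1428 = -45696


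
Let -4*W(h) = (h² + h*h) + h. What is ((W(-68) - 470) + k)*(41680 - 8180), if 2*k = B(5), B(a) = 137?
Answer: -90332750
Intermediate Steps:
W(h) = -h²/2 - h/4 (W(h) = -((h² + h*h) + h)/4 = -((h² + h²) + h)/4 = -(2*h² + h)/4 = -(h + 2*h²)/4 = -h²/2 - h/4)
k = 137/2 (k = (½)*137 = 137/2 ≈ 68.500)
((W(-68) - 470) + k)*(41680 - 8180) = ((-¼*(-68)*(1 + 2*(-68)) - 470) + 137/2)*(41680 - 8180) = ((-¼*(-68)*(1 - 136) - 470) + 137/2)*33500 = ((-¼*(-68)*(-135) - 470) + 137/2)*33500 = ((-2295 - 470) + 137/2)*33500 = (-2765 + 137/2)*33500 = -5393/2*33500 = -90332750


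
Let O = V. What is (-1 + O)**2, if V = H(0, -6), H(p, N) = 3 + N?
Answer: 16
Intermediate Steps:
V = -3 (V = 3 - 6 = -3)
O = -3
(-1 + O)**2 = (-1 - 3)**2 = (-4)**2 = 16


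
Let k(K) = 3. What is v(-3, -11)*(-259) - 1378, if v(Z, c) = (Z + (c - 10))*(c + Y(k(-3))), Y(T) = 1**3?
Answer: -63538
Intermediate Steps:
Y(T) = 1
v(Z, c) = (1 + c)*(-10 + Z + c) (v(Z, c) = (Z + (c - 10))*(c + 1) = (Z + (-10 + c))*(1 + c) = (-10 + Z + c)*(1 + c) = (1 + c)*(-10 + Z + c))
v(-3, -11)*(-259) - 1378 = (-10 - 3 + (-11)**2 - 9*(-11) - 3*(-11))*(-259) - 1378 = (-10 - 3 + 121 + 99 + 33)*(-259) - 1378 = 240*(-259) - 1378 = -62160 - 1378 = -63538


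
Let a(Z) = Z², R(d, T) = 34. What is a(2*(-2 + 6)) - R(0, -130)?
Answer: 30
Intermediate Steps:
a(2*(-2 + 6)) - R(0, -130) = (2*(-2 + 6))² - 1*34 = (2*4)² - 34 = 8² - 34 = 64 - 34 = 30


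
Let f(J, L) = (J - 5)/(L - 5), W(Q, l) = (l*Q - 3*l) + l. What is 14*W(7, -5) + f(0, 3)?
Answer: -695/2 ≈ -347.50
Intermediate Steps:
W(Q, l) = -2*l + Q*l (W(Q, l) = (Q*l - 3*l) + l = (-3*l + Q*l) + l = -2*l + Q*l)
f(J, L) = (-5 + J)/(-5 + L)
14*W(7, -5) + f(0, 3) = 14*(-5*(-2 + 7)) + (-5 + 0)/(-5 + 3) = 14*(-5*5) - 5/(-2) = 14*(-25) - ½*(-5) = -350 + 5/2 = -695/2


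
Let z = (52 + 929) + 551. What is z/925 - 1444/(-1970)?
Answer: 435374/182225 ≈ 2.3892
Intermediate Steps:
z = 1532 (z = 981 + 551 = 1532)
z/925 - 1444/(-1970) = 1532/925 - 1444/(-1970) = 1532*(1/925) - 1444*(-1/1970) = 1532/925 + 722/985 = 435374/182225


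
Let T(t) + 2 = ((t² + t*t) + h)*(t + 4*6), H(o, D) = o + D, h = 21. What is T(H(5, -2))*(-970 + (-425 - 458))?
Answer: -1947503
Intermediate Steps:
H(o, D) = D + o
T(t) = -2 + (21 + 2*t²)*(24 + t) (T(t) = -2 + ((t² + t*t) + 21)*(t + 4*6) = -2 + ((t² + t²) + 21)*(t + 24) = -2 + (2*t² + 21)*(24 + t) = -2 + (21 + 2*t²)*(24 + t))
T(H(5, -2))*(-970 + (-425 - 458)) = (502 + 2*(-2 + 5)³ + 21*(-2 + 5) + 48*(-2 + 5)²)*(-970 + (-425 - 458)) = (502 + 2*3³ + 21*3 + 48*3²)*(-970 - 883) = (502 + 2*27 + 63 + 48*9)*(-1853) = (502 + 54 + 63 + 432)*(-1853) = 1051*(-1853) = -1947503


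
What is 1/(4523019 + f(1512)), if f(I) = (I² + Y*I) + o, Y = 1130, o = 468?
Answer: 1/8518191 ≈ 1.1740e-7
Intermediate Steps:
f(I) = 468 + I² + 1130*I (f(I) = (I² + 1130*I) + 468 = 468 + I² + 1130*I)
1/(4523019 + f(1512)) = 1/(4523019 + (468 + 1512² + 1130*1512)) = 1/(4523019 + (468 + 2286144 + 1708560)) = 1/(4523019 + 3995172) = 1/8518191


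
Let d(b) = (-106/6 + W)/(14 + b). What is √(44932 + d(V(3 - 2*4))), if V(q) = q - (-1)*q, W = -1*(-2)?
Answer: √1617411/6 ≈ 211.96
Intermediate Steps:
W = 2
V(q) = 2*q (V(q) = q + q = 2*q)
d(b) = -47/(3*(14 + b)) (d(b) = (-106/6 + 2)/(14 + b) = (-106*⅙ + 2)/(14 + b) = (-53/3 + 2)/(14 + b) = -47/(3*(14 + b)))
√(44932 + d(V(3 - 2*4))) = √(44932 - 47/(42 + 3*(2*(3 - 2*4)))) = √(44932 - 47/(42 + 3*(2*(3 - 8)))) = √(44932 - 47/(42 + 3*(2*(-5)))) = √(44932 - 47/(42 + 3*(-10))) = √(44932 - 47/(42 - 30)) = √(44932 - 47/12) = √(539137/12) = √1617411/6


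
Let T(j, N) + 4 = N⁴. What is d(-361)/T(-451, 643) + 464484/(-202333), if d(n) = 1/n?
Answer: -28663013756568700561/12485841411992176161 ≈ -2.2956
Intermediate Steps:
T(j, N) = -4 + N⁴
d(-361)/T(-451, 643) + 464484/(-202333) = 1/((-361)*(-4 + 643⁴)) + 464484/(-202333) = -1/(361*(-4 + 170940075601)) + 464484*(-1/202333) = -1/361/170940075597 - 464484/202333 = -1/361*1/170940075597 - 464484/202333 = -1/61709367290517 - 464484/202333 = -28663013756568700561/12485841411992176161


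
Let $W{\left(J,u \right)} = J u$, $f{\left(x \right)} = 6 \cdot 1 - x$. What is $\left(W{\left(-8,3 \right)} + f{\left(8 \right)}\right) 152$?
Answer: $-3952$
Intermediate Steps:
$f{\left(x \right)} = 6 - x$
$\left(W{\left(-8,3 \right)} + f{\left(8 \right)}\right) 152 = \left(\left(-8\right) 3 + \left(6 - 8\right)\right) 152 = \left(-24 + \left(6 - 8\right)\right) 152 = \left(-24 - 2\right) 152 = \left(-26\right) 152 = -3952$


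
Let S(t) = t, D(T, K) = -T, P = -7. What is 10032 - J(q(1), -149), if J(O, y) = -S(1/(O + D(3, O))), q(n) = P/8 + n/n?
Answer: 230728/23 ≈ 10032.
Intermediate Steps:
q(n) = ⅛ (q(n) = -7/8 + n/n = -7*⅛ + 1 = -7/8 + 1 = ⅛)
J(O, y) = -1/(-3 + O) (J(O, y) = -1/(O - 1*3) = -1/(O - 3) = -1/(-3 + O))
10032 - J(q(1), -149) = 10032 - (-1)/(-3 + ⅛) = 10032 - (-1)/(-23/8) = 10032 - (-1)*(-8)/23 = 10032 - 1*8/23 = 10032 - 8/23 = 230728/23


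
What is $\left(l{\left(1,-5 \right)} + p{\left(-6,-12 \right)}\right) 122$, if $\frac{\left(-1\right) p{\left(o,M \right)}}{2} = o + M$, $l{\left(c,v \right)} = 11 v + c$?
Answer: $-2196$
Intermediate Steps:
$l{\left(c,v \right)} = c + 11 v$
$p{\left(o,M \right)} = - 2 M - 2 o$ ($p{\left(o,M \right)} = - 2 \left(o + M\right) = - 2 \left(M + o\right) = - 2 M - 2 o$)
$\left(l{\left(1,-5 \right)} + p{\left(-6,-12 \right)}\right) 122 = \left(\left(1 + 11 \left(-5\right)\right) - -36\right) 122 = \left(\left(1 - 55\right) + \left(24 + 12\right)\right) 122 = \left(-54 + 36\right) 122 = \left(-18\right) 122 = -2196$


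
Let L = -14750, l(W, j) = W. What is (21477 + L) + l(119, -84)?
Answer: 6846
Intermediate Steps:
(21477 + L) + l(119, -84) = (21477 - 14750) + 119 = 6727 + 119 = 6846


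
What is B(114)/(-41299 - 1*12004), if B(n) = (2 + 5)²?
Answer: -49/53303 ≈ -0.00091927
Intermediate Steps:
B(n) = 49 (B(n) = 7² = 49)
B(114)/(-41299 - 1*12004) = 49/(-41299 - 1*12004) = 49/(-41299 - 12004) = 49/(-53303) = 49*(-1/53303) = -49/53303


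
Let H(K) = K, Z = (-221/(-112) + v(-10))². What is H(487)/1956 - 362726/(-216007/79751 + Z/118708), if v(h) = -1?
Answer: 12036562501069097176769/89877997923525564 ≈ 1.3392e+5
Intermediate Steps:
Z = 11881/12544 (Z = (-221/(-112) - 1)² = (-221*(-1/112) - 1)² = (221/112 - 1)² = (109/112)² = 11881/12544 ≈ 0.94715)
H(487)/1956 - 362726/(-216007/79751 + Z/118708) = 487/1956 - 362726/(-216007/79751 + (11881/12544)/118708) = 487*(1/1956) - 362726/(-216007*1/79751 + (11881/12544)*(1/118708)) = 487/1956 - 362726/(-216007/79751 + 11881/1489073152) = 487/1956 - 362726/(-45949896688919/16965010420736) = 487/1956 - 362726*(-16965010420736/45949896688919) = 487/1956 + 6153650369871886336/45949896688919 = 12036562501069097176769/89877997923525564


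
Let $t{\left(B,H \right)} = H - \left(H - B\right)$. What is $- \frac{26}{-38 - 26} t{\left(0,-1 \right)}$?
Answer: $0$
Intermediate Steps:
$t{\left(B,H \right)} = B$ ($t{\left(B,H \right)} = H + \left(B - H\right) = B$)
$- \frac{26}{-38 - 26} t{\left(0,-1 \right)} = - \frac{26}{-38 - 26} \cdot 0 = - \frac{26}{-64} \cdot 0 = \left(-26\right) \left(- \frac{1}{64}\right) 0 = \frac{13}{32} \cdot 0 = 0$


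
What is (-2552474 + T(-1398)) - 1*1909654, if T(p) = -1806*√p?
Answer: -4462128 - 1806*I*√1398 ≈ -4.4621e+6 - 67526.0*I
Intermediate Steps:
(-2552474 + T(-1398)) - 1*1909654 = (-2552474 - 1806*I*√1398) - 1*1909654 = (-2552474 - 1806*I*√1398) - 1909654 = -4462128 - 1806*I*√1398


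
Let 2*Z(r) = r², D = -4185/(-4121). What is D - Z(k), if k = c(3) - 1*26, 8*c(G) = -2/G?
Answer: -402524969/1186848 ≈ -339.15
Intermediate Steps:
c(G) = -1/(4*G) (c(G) = (-2/G)/8 = -1/(4*G))
D = 4185/4121 (D = -4185*(-1/4121) = 4185/4121 ≈ 1.0155)
k = -313/12 (k = -¼/3 - 1*26 = -¼*⅓ - 26 = -1/12 - 26 = -313/12 ≈ -26.083)
Z(r) = r²/2
D - Z(k) = 4185/4121 - (-313/12)²/2 = 4185/4121 - 97969/(2*144) = 4185/4121 - 1*97969/288 = 4185/4121 - 97969/288 = -402524969/1186848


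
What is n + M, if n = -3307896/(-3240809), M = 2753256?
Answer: 8922780132000/3240809 ≈ 2.7533e+6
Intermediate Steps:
n = 3307896/3240809 (n = -3307896*(-1/3240809) = 3307896/3240809 ≈ 1.0207)
n + M = 3307896/3240809 + 2753256 = 8922780132000/3240809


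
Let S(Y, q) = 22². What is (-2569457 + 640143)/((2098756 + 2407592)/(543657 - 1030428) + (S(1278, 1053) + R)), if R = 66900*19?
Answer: -156522350849/103160951486 ≈ -1.5173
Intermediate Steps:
R = 1271100
S(Y, q) = 484
(-2569457 + 640143)/((2098756 + 2407592)/(543657 - 1030428) + (S(1278, 1053) + R)) = (-2569457 + 640143)/((2098756 + 2407592)/(543657 - 1030428) + (484 + 1271100)) = -1929314/(4506348/(-486771) + 1271584) = -1929314/(4506348*(-1/486771) + 1271584) = -1929314/(-1502116/162257 + 1271584) = -1929314/206321902972/162257 = -1929314*162257/206321902972 = -156522350849/103160951486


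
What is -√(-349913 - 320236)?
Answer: -3*I*√74461 ≈ -818.63*I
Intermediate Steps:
-√(-349913 - 320236) = -√(-670149) = -3*I*√74461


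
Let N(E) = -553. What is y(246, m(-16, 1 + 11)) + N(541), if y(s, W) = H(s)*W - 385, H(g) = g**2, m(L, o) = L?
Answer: -969194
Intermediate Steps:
y(s, W) = -385 + W*s**2 (y(s, W) = s**2*W - 385 = W*s**2 - 385 = -385 + W*s**2)
y(246, m(-16, 1 + 11)) + N(541) = (-385 - 16*246**2) - 553 = (-385 - 16*60516) - 553 = (-385 - 968256) - 553 = -968641 - 553 = -969194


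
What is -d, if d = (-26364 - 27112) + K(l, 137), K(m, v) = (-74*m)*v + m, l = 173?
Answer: 1807177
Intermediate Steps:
K(m, v) = m - 74*m*v (K(m, v) = -74*m*v + m = m - 74*m*v)
d = -1807177 (d = (-26364 - 27112) + 173*(1 - 74*137) = -53476 + 173*(1 - 10138) = -53476 + 173*(-10137) = -53476 - 1753701 = -1807177)
-d = -1*(-1807177) = 1807177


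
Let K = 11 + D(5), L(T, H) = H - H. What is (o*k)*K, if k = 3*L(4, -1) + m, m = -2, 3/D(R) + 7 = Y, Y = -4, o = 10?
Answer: -2360/11 ≈ -214.55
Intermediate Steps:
D(R) = -3/11 (D(R) = 3/(-7 - 4) = 3/(-11) = 3*(-1/11) = -3/11)
L(T, H) = 0
K = 118/11 (K = 11 - 3/11 = 118/11 ≈ 10.727)
k = -2 (k = 3*0 - 2 = 0 - 2 = -2)
(o*k)*K = (10*(-2))*(118/11) = -20*118/11 = -2360/11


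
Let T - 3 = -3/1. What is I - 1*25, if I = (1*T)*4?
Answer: -25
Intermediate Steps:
T = 0 (T = 3 - 3/1 = 3 - 3*1 = 3 - 3 = 0)
I = 0 (I = (1*0)*4 = 0*4 = 0)
I - 1*25 = 0 - 1*25 = 0 - 25 = -25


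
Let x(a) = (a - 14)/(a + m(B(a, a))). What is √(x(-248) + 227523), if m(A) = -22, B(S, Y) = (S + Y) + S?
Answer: 2*√115184010/45 ≈ 476.99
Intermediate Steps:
B(S, Y) = Y + 2*S
x(a) = (-14 + a)/(-22 + a) (x(a) = (a - 14)/(a - 22) = (-14 + a)/(-22 + a))
√(x(-248) + 227523) = √((-14 - 248)/(-22 - 248) + 227523) = √(-262/(-270) + 227523) = √(-1/270*(-262) + 227523) = √(131/135 + 227523) = √(30715736/135) = 2*√115184010/45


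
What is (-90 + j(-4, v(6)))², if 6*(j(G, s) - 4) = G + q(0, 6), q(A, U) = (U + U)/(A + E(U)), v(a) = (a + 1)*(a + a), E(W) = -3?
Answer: 68644/9 ≈ 7627.1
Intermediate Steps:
v(a) = 2*a*(1 + a) (v(a) = (1 + a)*(2*a) = 2*a*(1 + a))
q(A, U) = 2*U/(-3 + A) (q(A, U) = (U + U)/(A - 3) = (2*U)/(-3 + A) = 2*U/(-3 + A))
j(G, s) = 10/3 + G/6 (j(G, s) = 4 + (G + 2*6/(-3 + 0))/6 = 4 + (G + 2*6/(-3))/6 = 4 + (G + 2*6*(-⅓))/6 = 4 + (G - 4)/6 = 4 + (-4 + G)/6 = 4 + (-⅔ + G/6) = 10/3 + G/6)
(-90 + j(-4, v(6)))² = (-90 + (10/3 + (⅙)*(-4)))² = (-90 + (10/3 - ⅔))² = (-90 + 8/3)² = (-262/3)² = 68644/9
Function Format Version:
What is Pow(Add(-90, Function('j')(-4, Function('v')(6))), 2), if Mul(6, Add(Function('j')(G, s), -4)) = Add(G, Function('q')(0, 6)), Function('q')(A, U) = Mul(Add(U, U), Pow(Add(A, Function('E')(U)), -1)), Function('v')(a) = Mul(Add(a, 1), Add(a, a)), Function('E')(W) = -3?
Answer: Rational(68644, 9) ≈ 7627.1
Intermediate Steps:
Function('v')(a) = Mul(2, a, Add(1, a)) (Function('v')(a) = Mul(Add(1, a), Mul(2, a)) = Mul(2, a, Add(1, a)))
Function('q')(A, U) = Mul(2, U, Pow(Add(-3, A), -1)) (Function('q')(A, U) = Mul(Add(U, U), Pow(Add(A, -3), -1)) = Mul(Mul(2, U), Pow(Add(-3, A), -1)) = Mul(2, U, Pow(Add(-3, A), -1)))
Function('j')(G, s) = Add(Rational(10, 3), Mul(Rational(1, 6), G)) (Function('j')(G, s) = Add(4, Mul(Rational(1, 6), Add(G, Mul(2, 6, Pow(Add(-3, 0), -1))))) = Add(4, Mul(Rational(1, 6), Add(G, Mul(2, 6, Pow(-3, -1))))) = Add(4, Mul(Rational(1, 6), Add(G, Mul(2, 6, Rational(-1, 3))))) = Add(4, Mul(Rational(1, 6), Add(G, -4))) = Add(4, Mul(Rational(1, 6), Add(-4, G))) = Add(4, Add(Rational(-2, 3), Mul(Rational(1, 6), G))) = Add(Rational(10, 3), Mul(Rational(1, 6), G)))
Pow(Add(-90, Function('j')(-4, Function('v')(6))), 2) = Pow(Add(-90, Add(Rational(10, 3), Mul(Rational(1, 6), -4))), 2) = Pow(Add(-90, Add(Rational(10, 3), Rational(-2, 3))), 2) = Pow(Add(-90, Rational(8, 3)), 2) = Pow(Rational(-262, 3), 2) = Rational(68644, 9)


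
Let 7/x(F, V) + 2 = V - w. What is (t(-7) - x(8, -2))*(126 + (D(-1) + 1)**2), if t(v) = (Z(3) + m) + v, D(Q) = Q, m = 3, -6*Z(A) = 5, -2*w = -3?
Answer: -4935/11 ≈ -448.64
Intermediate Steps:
w = 3/2 (w = -1/2*(-3) = 3/2 ≈ 1.5000)
Z(A) = -5/6 (Z(A) = -1/6*5 = -5/6)
t(v) = 13/6 + v (t(v) = (-5/6 + 3) + v = 13/6 + v)
x(F, V) = 7/(-7/2 + V) (x(F, V) = 7/(-2 + (V - 1*3/2)) = 7/(-2 + (V - 3/2)) = 7/(-2 + (-3/2 + V)) = 7/(-7/2 + V))
(t(-7) - x(8, -2))*(126 + (D(-1) + 1)**2) = ((13/6 - 7) - 14/(-7 + 2*(-2)))*(126 + (-1 + 1)**2) = (-29/6 - 14/(-7 - 4))*(126 + 0**2) = (-29/6 - 14/(-11))*(126 + 0) = (-29/6 - 14*(-1)/11)*126 = (-29/6 - 1*(-14/11))*126 = (-29/6 + 14/11)*126 = -235/66*126 = -4935/11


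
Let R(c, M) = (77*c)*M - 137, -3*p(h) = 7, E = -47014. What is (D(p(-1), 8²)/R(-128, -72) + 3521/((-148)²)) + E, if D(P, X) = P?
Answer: -2191894984133803/46622335440 ≈ -47014.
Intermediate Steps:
p(h) = -7/3 (p(h) = -⅓*7 = -7/3)
R(c, M) = -137 + 77*M*c (R(c, M) = 77*M*c - 137 = -137 + 77*M*c)
(D(p(-1), 8²)/R(-128, -72) + 3521/((-148)²)) + E = (-7/(3*(-137 + 77*(-72)*(-128))) + 3521/((-148)²)) - 47014 = (-7/(3*(-137 + 709632)) + 3521/21904) - 47014 = (-7/3/709495 + 3521*(1/21904)) - 47014 = (-7/3*1/709495 + 3521/21904) - 47014 = (-7/2128485 + 3521/21904) - 47014 = 7494242357/46622335440 - 47014 = -2191894984133803/46622335440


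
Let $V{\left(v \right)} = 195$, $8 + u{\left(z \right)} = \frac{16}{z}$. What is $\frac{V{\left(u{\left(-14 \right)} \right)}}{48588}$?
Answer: $\frac{65}{16196} \approx 0.0040133$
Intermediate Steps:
$u{\left(z \right)} = -8 + \frac{16}{z}$
$\frac{V{\left(u{\left(-14 \right)} \right)}}{48588} = \frac{195}{48588} = 195 \cdot \frac{1}{48588} = \frac{65}{16196}$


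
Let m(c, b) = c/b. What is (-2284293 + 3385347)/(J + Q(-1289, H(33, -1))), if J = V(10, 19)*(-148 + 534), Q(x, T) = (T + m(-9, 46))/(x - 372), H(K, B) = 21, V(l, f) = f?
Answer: 7647921084/50941877 ≈ 150.13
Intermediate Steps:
Q(x, T) = (-9/46 + T)/(-372 + x) (Q(x, T) = (T - 9/46)/(x - 372) = (T - 9*1/46)/(-372 + x) = (T - 9/46)/(-372 + x) = (-9/46 + T)/(-372 + x))
J = 7334 (J = 19*(-148 + 534) = 19*386 = 7334)
(-2284293 + 3385347)/(J + Q(-1289, H(33, -1))) = (-2284293 + 3385347)/(7334 + (-9/46 + 21)/(-372 - 1289)) = 1101054/(7334 + (957/46)/(-1661)) = 1101054/(7334 - 1/1661*957/46) = 1101054/(7334 - 87/6946) = 1101054/(50941877/6946) = 1101054*(6946/50941877) = 7647921084/50941877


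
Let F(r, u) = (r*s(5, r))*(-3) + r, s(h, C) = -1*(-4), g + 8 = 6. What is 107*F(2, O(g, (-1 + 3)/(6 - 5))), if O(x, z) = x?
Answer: -2354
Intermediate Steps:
g = -2 (g = -8 + 6 = -2)
s(h, C) = 4
F(r, u) = -11*r (F(r, u) = (r*4)*(-3) + r = (4*r)*(-3) + r = -12*r + r = -11*r)
107*F(2, O(g, (-1 + 3)/(6 - 5))) = 107*(-11*2) = 107*(-22) = -2354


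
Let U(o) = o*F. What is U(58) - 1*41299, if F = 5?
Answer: -41009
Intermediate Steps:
U(o) = 5*o (U(o) = o*5 = 5*o)
U(58) - 1*41299 = 5*58 - 1*41299 = 290 - 41299 = -41009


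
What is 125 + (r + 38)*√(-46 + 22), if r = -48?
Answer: 125 - 20*I*√6 ≈ 125.0 - 48.99*I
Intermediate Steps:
125 + (r + 38)*√(-46 + 22) = 125 + (-48 + 38)*√(-46 + 22) = 125 - 20*I*√6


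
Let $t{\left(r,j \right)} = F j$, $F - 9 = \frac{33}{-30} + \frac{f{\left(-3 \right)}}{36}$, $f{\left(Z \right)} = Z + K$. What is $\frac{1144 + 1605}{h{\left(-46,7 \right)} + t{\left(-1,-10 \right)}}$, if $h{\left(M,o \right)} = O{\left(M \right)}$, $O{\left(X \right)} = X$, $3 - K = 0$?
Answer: $- \frac{2749}{125} \approx -21.992$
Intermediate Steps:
$K = 3$ ($K = 3 - 0 = 3 + 0 = 3$)
$h{\left(M,o \right)} = M$
$f{\left(Z \right)} = 3 + Z$ ($f{\left(Z \right)} = Z + 3 = 3 + Z$)
$F = \frac{79}{10}$ ($F = 9 + \left(\frac{33}{-30} + \frac{3 - 3}{36}\right) = 9 + \left(33 \left(- \frac{1}{30}\right) + 0 \cdot \frac{1}{36}\right) = 9 + \left(- \frac{11}{10} + 0\right) = 9 - \frac{11}{10} = \frac{79}{10} \approx 7.9$)
$t{\left(r,j \right)} = \frac{79 j}{10}$
$\frac{1144 + 1605}{h{\left(-46,7 \right)} + t{\left(-1,-10 \right)}} = \frac{1144 + 1605}{-46 + \frac{79}{10} \left(-10\right)} = \frac{2749}{-46 - 79} = \frac{2749}{-125} = 2749 \left(- \frac{1}{125}\right) = - \frac{2749}{125}$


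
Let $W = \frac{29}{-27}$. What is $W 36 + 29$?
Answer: $- \frac{29}{3} \approx -9.6667$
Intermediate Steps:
$W = - \frac{29}{27}$ ($W = 29 \left(- \frac{1}{27}\right) = - \frac{29}{27} \approx -1.0741$)
$W 36 + 29 = \left(- \frac{29}{27}\right) 36 + 29 = - \frac{116}{3} + 29 = - \frac{29}{3}$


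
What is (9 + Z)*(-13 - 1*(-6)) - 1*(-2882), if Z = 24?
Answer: 2651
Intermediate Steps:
(9 + Z)*(-13 - 1*(-6)) - 1*(-2882) = (9 + 24)*(-13 - 1*(-6)) - 1*(-2882) = 33*(-13 + 6) + 2882 = 33*(-7) + 2882 = -231 + 2882 = 2651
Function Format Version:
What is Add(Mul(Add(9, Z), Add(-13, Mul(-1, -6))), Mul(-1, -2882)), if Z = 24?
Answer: 2651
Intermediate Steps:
Add(Mul(Add(9, Z), Add(-13, Mul(-1, -6))), Mul(-1, -2882)) = Add(Mul(Add(9, 24), Add(-13, Mul(-1, -6))), Mul(-1, -2882)) = Add(Mul(33, Add(-13, 6)), 2882) = Add(Mul(33, -7), 2882) = Add(-231, 2882) = 2651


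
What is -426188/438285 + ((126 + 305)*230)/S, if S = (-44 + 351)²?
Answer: 3279399238/41307922965 ≈ 0.079389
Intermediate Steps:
S = 94249 (S = 307² = 94249)
-426188/438285 + ((126 + 305)*230)/S = -426188/438285 + ((126 + 305)*230)/94249 = -426188*1/438285 + (431*230)*(1/94249) = -426188/438285 + 99130*(1/94249) = -426188/438285 + 99130/94249 = 3279399238/41307922965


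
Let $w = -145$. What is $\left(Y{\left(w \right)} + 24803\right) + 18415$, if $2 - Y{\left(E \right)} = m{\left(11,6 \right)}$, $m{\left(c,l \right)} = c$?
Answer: $43209$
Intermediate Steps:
$Y{\left(E \right)} = -9$ ($Y{\left(E \right)} = 2 - 11 = -9$)
$\left(Y{\left(w \right)} + 24803\right) + 18415 = \left(-9 + 24803\right) + 18415 = 24794 + 18415 = 43209$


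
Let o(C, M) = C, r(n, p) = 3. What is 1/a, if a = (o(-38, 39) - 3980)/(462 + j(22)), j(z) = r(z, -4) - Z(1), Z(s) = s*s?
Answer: -232/2009 ≈ -0.11548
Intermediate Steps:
Z(s) = s**2
j(z) = 2 (j(z) = 3 - 1*1**2 = 3 - 1*1 = 3 - 1 = 2)
a = -2009/232 (a = (-38 - 3980)/(462 + 2) = -4018/464 = -4018*1/464 = -2009/232 ≈ -8.6595)
1/a = 1/(-2009/232) = -232/2009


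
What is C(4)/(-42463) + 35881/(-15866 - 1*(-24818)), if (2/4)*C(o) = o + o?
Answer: 1523471671/380128776 ≈ 4.0078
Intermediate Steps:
C(o) = 4*o (C(o) = 2*(o + o) = 2*(2*o) = 4*o)
C(4)/(-42463) + 35881/(-15866 - 1*(-24818)) = (4*4)/(-42463) + 35881/(-15866 - 1*(-24818)) = 16*(-1/42463) + 35881/(-15866 + 24818) = -16/42463 + 35881/8952 = 1523471671/380128776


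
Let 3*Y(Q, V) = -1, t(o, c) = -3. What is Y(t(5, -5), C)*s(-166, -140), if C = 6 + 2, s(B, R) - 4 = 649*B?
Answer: 35910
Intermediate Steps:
s(B, R) = 4 + 649*B
C = 8
Y(Q, V) = -⅓ (Y(Q, V) = (⅓)*(-1) = -⅓)
Y(t(5, -5), C)*s(-166, -140) = -(4 + 649*(-166))/3 = -(4 - 107734)/3 = -⅓*(-107730) = 35910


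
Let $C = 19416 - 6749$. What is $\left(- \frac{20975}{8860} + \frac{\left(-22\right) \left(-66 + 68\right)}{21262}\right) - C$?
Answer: $- \frac{238667254073}{18838132} \approx -12669.0$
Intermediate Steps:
$C = 12667$ ($C = 19416 - 6749 = 12667$)
$\left(- \frac{20975}{8860} + \frac{\left(-22\right) \left(-66 + 68\right)}{21262}\right) - C = \left(- \frac{20975}{8860} + \frac{\left(-22\right) \left(-66 + 68\right)}{21262}\right) - 12667 = \left(\left(-20975\right) \frac{1}{8860} + \left(-22\right) 2 \cdot \frac{1}{21262}\right) - 12667 = \left(- \frac{4195}{1772} - \frac{22}{10631}\right) - 12667 = - \frac{44636029}{18838132} - 12667 = - \frac{238667254073}{18838132}$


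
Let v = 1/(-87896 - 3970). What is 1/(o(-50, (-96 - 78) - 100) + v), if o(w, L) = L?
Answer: -91866/25171285 ≈ -0.0036496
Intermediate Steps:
v = -1/91866 (v = 1/(-91866) = -1/91866 ≈ -1.0885e-5)
1/(o(-50, (-96 - 78) - 100) + v) = 1/(((-96 - 78) - 100) - 1/91866) = 1/((-174 - 100) - 1/91866) = 1/(-274 - 1/91866) = 1/(-25171285/91866) = -91866/25171285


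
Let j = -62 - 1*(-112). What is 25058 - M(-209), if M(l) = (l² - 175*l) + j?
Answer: -55248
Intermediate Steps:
j = 50 (j = -62 + 112 = 50)
M(l) = 50 + l² - 175*l (M(l) = (l² - 175*l) + 50 = 50 + l² - 175*l)
25058 - M(-209) = 25058 - (50 + (-209)² - 175*(-209)) = 25058 - (50 + 43681 + 36575) = 25058 - 1*80306 = 25058 - 80306 = -55248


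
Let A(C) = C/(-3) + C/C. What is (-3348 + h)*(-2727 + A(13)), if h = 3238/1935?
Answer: 53037888122/5805 ≈ 9.1366e+6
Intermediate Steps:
A(C) = 1 - C/3 (A(C) = C*(-1/3) + 1 = -C/3 + 1 = 1 - C/3)
h = 3238/1935 (h = 3238*(1/1935) = 3238/1935 ≈ 1.6734)
(-3348 + h)*(-2727 + A(13)) = (-3348 + 3238/1935)*(-2727 + (1 - 1/3*13)) = -6475142*(-2727 + (1 - 13/3))/1935 = -6475142*(-2727 - 10/3)/1935 = -6475142/1935*(-8191/3) = 53037888122/5805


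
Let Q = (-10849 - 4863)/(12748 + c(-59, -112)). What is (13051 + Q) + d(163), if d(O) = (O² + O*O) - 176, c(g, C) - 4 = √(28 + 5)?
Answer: 10734402701699/162613471 + 15712*√33/162613471 ≈ 66012.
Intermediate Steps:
c(g, C) = 4 + √33 (c(g, C) = 4 + √(28 + 5) = 4 + √33)
Q = -15712/(12752 + √33) (Q = (-10849 - 4863)/(12748 + (4 + √33)) = -15712/(12752 + √33) ≈ -1.2316)
d(O) = -176 + 2*O² (d(O) = (O² + O²) - 176 = 2*O² - 176 = -176 + 2*O²)
(13051 + Q) + d(163) = (13051 + (-200359424/162613471 + 15712*√33/162613471)) + (-176 + 2*163²) = (2122068050597/162613471 + 15712*√33/162613471) + (-176 + 2*26569) = (2122068050597/162613471 + 15712*√33/162613471) + (-176 + 53138) = (2122068050597/162613471 + 15712*√33/162613471) + 52962 = 10734402701699/162613471 + 15712*√33/162613471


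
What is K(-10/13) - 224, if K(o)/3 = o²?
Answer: -37556/169 ≈ -222.22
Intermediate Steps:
K(o) = 3*o²
K(-10/13) - 224 = 3*(-10/13)² - 224 = 3*(100/169) - 224 = 300/169 - 224 = -37556/169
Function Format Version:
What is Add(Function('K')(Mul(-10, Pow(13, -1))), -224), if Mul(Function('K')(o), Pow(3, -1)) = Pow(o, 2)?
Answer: Rational(-37556, 169) ≈ -222.22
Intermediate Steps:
Function('K')(o) = Mul(3, Pow(o, 2))
Add(Function('K')(Mul(-10, Pow(13, -1))), -224) = Add(Mul(3, Pow(Mul(-10, Pow(13, -1)), 2)), -224) = Add(Mul(3, Pow(Mul(-10, Rational(1, 13)), 2)), -224) = Add(Mul(3, Pow(Rational(-10, 13), 2)), -224) = Add(Mul(3, Rational(100, 169)), -224) = Add(Rational(300, 169), -224) = Rational(-37556, 169)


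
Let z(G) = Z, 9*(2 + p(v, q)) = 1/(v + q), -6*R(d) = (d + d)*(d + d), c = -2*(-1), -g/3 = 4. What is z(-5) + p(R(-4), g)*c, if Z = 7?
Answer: 305/102 ≈ 2.9902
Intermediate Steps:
g = -12 (g = -3*4 = -12)
c = 2
R(d) = -2*d²/3 (R(d) = -(d + d)*(d + d)/6 = -2*d*2*d/6 = -2*d²/3)
p(v, q) = -2 + 1/(9*(q + v)) (p(v, q) = -2 + 1/(9*(v + q)) = -2 + 1/(9*(q + v)))
z(G) = 7
z(-5) + p(R(-4), g)*c = 7 + ((⅑ - 2*(-12) - (-4)*(-4)²/3)/(-12 - ⅔*(-4)²))*2 = 7 + ((⅑ + 24 - (-4)*16/3)/(-12 - ⅔*16))*2 = 7 + ((⅑ + 24 - 2*(-32/3))/(-12 - 32/3))*2 = 7 + ((⅑ + 24 + 64/3)/(-68/3))*2 = 7 - 3/68*409/9*2 = 7 - 409/204*2 = 7 - 409/102 = 305/102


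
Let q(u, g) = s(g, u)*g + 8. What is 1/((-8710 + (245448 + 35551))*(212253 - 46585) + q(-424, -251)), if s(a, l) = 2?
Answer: 1/45109573558 ≈ 2.2168e-11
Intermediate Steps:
q(u, g) = 8 + 2*g (q(u, g) = 2*g + 8 = 8 + 2*g)
1/((-8710 + (245448 + 35551))*(212253 - 46585) + q(-424, -251)) = 1/((-8710 + (245448 + 35551))*(212253 - 46585) + (8 + 2*(-251))) = 1/((-8710 + 280999)*165668 + (8 - 502)) = 1/(272289*165668 - 494) = 1/(45109574052 - 494) = 1/45109573558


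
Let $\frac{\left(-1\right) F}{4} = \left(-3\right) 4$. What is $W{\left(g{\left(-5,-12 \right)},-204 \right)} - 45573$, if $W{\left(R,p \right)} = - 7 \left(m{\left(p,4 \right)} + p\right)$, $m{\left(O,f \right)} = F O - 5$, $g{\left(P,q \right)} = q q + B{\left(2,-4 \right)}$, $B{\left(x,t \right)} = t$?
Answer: $24434$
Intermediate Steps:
$F = 48$ ($F = - 4 \left(\left(-3\right) 4\right) = \left(-4\right) \left(-12\right) = 48$)
$g{\left(P,q \right)} = -4 + q^{2}$ ($g{\left(P,q \right)} = q q - 4 = q^{2} - 4 = -4 + q^{2}$)
$m{\left(O,f \right)} = -5 + 48 O$ ($m{\left(O,f \right)} = 48 O - 5 = -5 + 48 O$)
$W{\left(R,p \right)} = 35 - 343 p$ ($W{\left(R,p \right)} = - 7 \left(\left(-5 + 48 p\right) + p\right) = - 7 \left(-5 + 49 p\right) = 35 - 343 p$)
$W{\left(g{\left(-5,-12 \right)},-204 \right)} - 45573 = \left(35 - -69972\right) - 45573 = \left(35 + 69972\right) - 45573 = 70007 - 45573 = 24434$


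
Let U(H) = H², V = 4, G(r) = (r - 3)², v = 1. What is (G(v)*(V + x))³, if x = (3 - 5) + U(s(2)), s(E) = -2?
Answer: 13824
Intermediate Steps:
G(r) = (-3 + r)²
x = 2 (x = (3 - 5) + (-2)² = -2 + 4 = 2)
(G(v)*(V + x))³ = ((-3 + 1)²*(4 + 2))³ = ((-2)²*6)³ = (4*6)³ = 24³ = 13824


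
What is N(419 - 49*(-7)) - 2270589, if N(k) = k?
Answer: -2269827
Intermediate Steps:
N(419 - 49*(-7)) - 2270589 = (419 - 49*(-7)) - 2270589 = (419 - 1*(-343)) - 2270589 = (419 + 343) - 2270589 = 762 - 2270589 = -2269827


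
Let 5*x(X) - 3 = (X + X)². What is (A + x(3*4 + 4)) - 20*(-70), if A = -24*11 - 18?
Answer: 6617/5 ≈ 1323.4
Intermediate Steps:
x(X) = ⅗ + 4*X²/5 (x(X) = ⅗ + (X + X)²/5 = ⅗ + (2*X)²/5 = ⅗ + (4*X²)/5 = ⅗ + 4*X²/5)
A = -282 (A = -264 - 18 = -282)
(A + x(3*4 + 4)) - 20*(-70) = (-282 + (⅗ + 4*(3*4 + 4)²/5)) - 20*(-70) = (-282 + (⅗ + 4*(12 + 4)²/5)) + 1400 = (-282 + (⅗ + (⅘)*16²)) + 1400 = (-282 + (⅗ + (⅘)*256)) + 1400 = (-282 + (⅗ + 1024/5)) + 1400 = (-282 + 1027/5) + 1400 = -383/5 + 1400 = 6617/5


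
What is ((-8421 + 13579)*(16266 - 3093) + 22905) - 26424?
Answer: 67942815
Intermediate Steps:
((-8421 + 13579)*(16266 - 3093) + 22905) - 26424 = (5158*13173 + 22905) - 26424 = (67946334 + 22905) - 26424 = 67969239 - 26424 = 67942815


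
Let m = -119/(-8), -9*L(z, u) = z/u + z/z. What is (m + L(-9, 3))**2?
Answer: 1181569/5184 ≈ 227.93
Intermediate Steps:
L(z, u) = -1/9 - z/(9*u) (L(z, u) = -(z/u + z/z)/9 = -(z/u + 1)/9 = -(1 + z/u)/9 = -1/9 - z/(9*u))
m = 119/8 (m = -119*(-1/8) = 119/8 ≈ 14.875)
(m + L(-9, 3))**2 = (119/8 + (1/9)*(-1*3 - 1*(-9))/3)**2 = (119/8 + (1/9)*(1/3)*(-3 + 9))**2 = (119/8 + (1/9)*(1/3)*6)**2 = (119/8 + 2/9)**2 = (1087/72)**2 = 1181569/5184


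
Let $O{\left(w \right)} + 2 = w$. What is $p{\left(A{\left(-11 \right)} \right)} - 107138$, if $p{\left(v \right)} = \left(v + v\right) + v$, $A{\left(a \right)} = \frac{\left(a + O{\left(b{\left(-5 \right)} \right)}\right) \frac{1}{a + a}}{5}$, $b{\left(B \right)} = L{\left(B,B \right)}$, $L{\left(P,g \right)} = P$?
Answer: $- \frac{5892563}{55} \approx -1.0714 \cdot 10^{5}$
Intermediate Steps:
$b{\left(B \right)} = B$
$O{\left(w \right)} = -2 + w$
$A{\left(a \right)} = \frac{-7 + a}{10 a}$ ($A{\left(a \right)} = \frac{\left(a - 7\right) \frac{1}{a + a}}{5} = \frac{a - 7}{2 a} \frac{1}{5} = \left(-7 + a\right) \frac{1}{2 a} \frac{1}{5} = \frac{-7 + a}{2 a} \frac{1}{5} = \frac{-7 + a}{10 a}$)
$p{\left(v \right)} = 3 v$ ($p{\left(v \right)} = 2 v + v = 3 v$)
$p{\left(A{\left(-11 \right)} \right)} - 107138 = 3 \frac{-7 - 11}{10 \left(-11\right)} - 107138 = 3 \cdot \frac{1}{10} \left(- \frac{1}{11}\right) \left(-18\right) - 107138 = 3 \cdot \frac{9}{55} - 107138 = \frac{27}{55} - 107138 = - \frac{5892563}{55}$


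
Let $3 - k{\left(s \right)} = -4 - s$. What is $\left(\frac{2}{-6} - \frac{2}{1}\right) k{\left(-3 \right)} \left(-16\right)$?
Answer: $\frac{448}{3} \approx 149.33$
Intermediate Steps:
$k{\left(s \right)} = 7 + s$ ($k{\left(s \right)} = 3 - \left(-4 - s\right) = 3 + \left(4 + s\right) = 7 + s$)
$\left(\frac{2}{-6} - \frac{2}{1}\right) k{\left(-3 \right)} \left(-16\right) = \left(\frac{2}{-6} - \frac{2}{1}\right) \left(7 - 3\right) \left(-16\right) = \left(2 \left(- \frac{1}{6}\right) - 2\right) 4 \left(-16\right) = \left(- \frac{1}{3} - 2\right) 4 \left(-16\right) = \left(- \frac{7}{3}\right) 4 \left(-16\right) = \left(- \frac{28}{3}\right) \left(-16\right) = \frac{448}{3}$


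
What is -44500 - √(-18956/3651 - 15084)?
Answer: -44500 - 4*I*√12570995415/3651 ≈ -44500.0 - 122.84*I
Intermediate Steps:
-44500 - √(-18956/3651 - 15084) = -44500 - √(-55090640/3651) = -44500 - 4*I*√12570995415/3651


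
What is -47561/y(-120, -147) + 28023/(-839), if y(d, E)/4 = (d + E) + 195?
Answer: 31833055/241632 ≈ 131.74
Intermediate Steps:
y(d, E) = 780 + 4*E + 4*d (y(d, E) = 4*((d + E) + 195) = 4*((E + d) + 195) = 4*(195 + E + d) = 780 + 4*E + 4*d)
-47561/y(-120, -147) + 28023/(-839) = -47561/(780 + 4*(-147) + 4*(-120)) + 28023/(-839) = -47561/(780 - 588 - 480) + 28023*(-1/839) = -47561/(-288) - 28023/839 = -47561*(-1/288) - 28023/839 = 47561/288 - 28023/839 = 31833055/241632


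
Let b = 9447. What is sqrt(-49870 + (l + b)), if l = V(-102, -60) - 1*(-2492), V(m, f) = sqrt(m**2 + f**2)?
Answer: sqrt(-37931 + 6*sqrt(389)) ≈ 194.45*I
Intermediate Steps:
V(m, f) = sqrt(f**2 + m**2)
l = 2492 + 6*sqrt(389) (l = sqrt((-60)**2 + (-102)**2) - 1*(-2492) = sqrt(3600 + 10404) + 2492 = sqrt(14004) + 2492 = 6*sqrt(389) + 2492 = 2492 + 6*sqrt(389) ≈ 2610.3)
sqrt(-49870 + (l + b)) = sqrt(-49870 + ((2492 + 6*sqrt(389)) + 9447)) = sqrt(-49870 + (11939 + 6*sqrt(389))) = sqrt(-37931 + 6*sqrt(389))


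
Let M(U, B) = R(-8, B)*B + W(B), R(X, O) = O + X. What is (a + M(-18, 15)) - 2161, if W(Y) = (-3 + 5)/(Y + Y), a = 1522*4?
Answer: 60481/15 ≈ 4032.1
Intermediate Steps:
a = 6088
W(Y) = 1/Y (W(Y) = 2/((2*Y)) = 2*(1/(2*Y)) = 1/Y)
M(U, B) = 1/B + B*(-8 + B) (M(U, B) = (B - 8)*B + 1/B = (-8 + B)*B + 1/B = B*(-8 + B) + 1/B = 1/B + B*(-8 + B))
(a + M(-18, 15)) - 2161 = (6088 + (1 + 15**2*(-8 + 15))/15) - 2161 = (6088 + (1 + 225*7)/15) - 2161 = (6088 + (1 + 1575)/15) - 2161 = (6088 + (1/15)*1576) - 2161 = (6088 + 1576/15) - 2161 = 92896/15 - 2161 = 60481/15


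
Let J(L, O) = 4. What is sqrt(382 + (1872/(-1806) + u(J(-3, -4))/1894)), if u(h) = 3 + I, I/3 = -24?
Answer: sqrt(123804013705834)/570094 ≈ 19.517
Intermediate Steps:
I = -72 (I = 3*(-24) = -72)
u(h) = -69 (u(h) = 3 - 72 = -69)
sqrt(382 + (1872/(-1806) + u(J(-3, -4))/1894)) = sqrt(382 + (1872/(-1806) - 69/1894)) = sqrt(382 + (1872*(-1/1806) - 69*1/1894)) = sqrt(382 + (-312/301 - 69/1894)) = sqrt(382 - 611697/570094) = sqrt(217164211/570094) = sqrt(123804013705834)/570094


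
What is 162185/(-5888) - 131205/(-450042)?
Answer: -12036254455/441641216 ≈ -27.253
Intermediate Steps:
162185/(-5888) - 131205/(-450042) = 162185*(-1/5888) - 131205*(-1/450042) = -162185/5888 + 43735/150014 = -12036254455/441641216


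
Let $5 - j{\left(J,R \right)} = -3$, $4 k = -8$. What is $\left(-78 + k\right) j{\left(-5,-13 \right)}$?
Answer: $-640$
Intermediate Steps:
$k = -2$ ($k = \frac{1}{4} \left(-8\right) = -2$)
$j{\left(J,R \right)} = 8$ ($j{\left(J,R \right)} = 5 - -3 = 5 + 3 = 8$)
$\left(-78 + k\right) j{\left(-5,-13 \right)} = \left(-78 - 2\right) 8 = \left(-80\right) 8 = -640$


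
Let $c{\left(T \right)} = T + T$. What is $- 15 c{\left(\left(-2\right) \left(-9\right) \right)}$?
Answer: $-540$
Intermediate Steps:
$c{\left(T \right)} = 2 T$
$- 15 c{\left(\left(-2\right) \left(-9\right) \right)} = - 15 \cdot 2 \left(\left(-2\right) \left(-9\right)\right) = - 15 \cdot 2 \cdot 18 = \left(-15\right) 36 = -540$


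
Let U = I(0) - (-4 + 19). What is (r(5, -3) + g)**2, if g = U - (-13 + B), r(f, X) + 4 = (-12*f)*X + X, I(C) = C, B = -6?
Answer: 31329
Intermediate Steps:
U = -15 (U = 0 - (-4 + 19) = 0 - 1*15 = 0 - 15 = -15)
r(f, X) = -4 + X - 12*X*f (r(f, X) = -4 + ((-12*f)*X + X) = -4 + (-12*X*f + X) = -4 + (X - 12*X*f) = -4 + X - 12*X*f)
g = 4 (g = -15 - (-13 - 6) = -15 - 1*(-19) = -15 + 19 = 4)
(r(5, -3) + g)**2 = ((-4 - 3 - 12*(-3)*5) + 4)**2 = ((-4 - 3 + 180) + 4)**2 = (173 + 4)**2 = 177**2 = 31329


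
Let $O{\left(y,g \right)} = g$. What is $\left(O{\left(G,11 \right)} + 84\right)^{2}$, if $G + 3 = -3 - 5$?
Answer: $9025$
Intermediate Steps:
$G = -11$ ($G = -3 - 8 = -11$)
$\left(O{\left(G,11 \right)} + 84\right)^{2} = \left(11 + 84\right)^{2} = 95^{2} = 9025$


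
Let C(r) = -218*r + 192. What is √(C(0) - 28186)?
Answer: I*√27994 ≈ 167.31*I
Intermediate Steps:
C(r) = 192 - 218*r
√(C(0) - 28186) = √((192 - 218*0) - 28186) = √((192 + 0) - 28186) = √(192 - 28186) = √(-27994) = I*√27994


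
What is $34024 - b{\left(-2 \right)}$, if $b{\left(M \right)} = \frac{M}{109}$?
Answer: $\frac{3708618}{109} \approx 34024.0$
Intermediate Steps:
$b{\left(M \right)} = \frac{M}{109}$ ($b{\left(M \right)} = M \frac{1}{109} = \frac{M}{109}$)
$34024 - b{\left(-2 \right)} = 34024 - \frac{1}{109} \left(-2\right) = 34024 - - \frac{2}{109} = 34024 + \frac{2}{109} = \frac{3708618}{109}$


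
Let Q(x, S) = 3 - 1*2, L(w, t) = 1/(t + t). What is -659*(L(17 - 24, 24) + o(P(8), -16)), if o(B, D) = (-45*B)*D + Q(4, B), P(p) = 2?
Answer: -45582371/48 ≈ -9.4963e+5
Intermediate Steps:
L(w, t) = 1/(2*t)
Q(x, S) = 1 (Q(x, S) = 3 - 2 = 1)
o(B, D) = 1 - 45*B*D (o(B, D) = (-45*B)*D + 1 = -45*B*D + 1 = 1 - 45*B*D)
-659*(L(17 - 24, 24) + o(P(8), -16)) = -659*((½)/24 + (1 - 45*2*(-16))) = -659*((½)*(1/24) + (1 + 1440)) = -659*(1/48 + 1441) = -659*69169/48 = -45582371/48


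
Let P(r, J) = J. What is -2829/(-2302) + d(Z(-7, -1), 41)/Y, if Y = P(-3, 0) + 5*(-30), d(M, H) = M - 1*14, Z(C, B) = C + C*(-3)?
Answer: 2829/2302 ≈ 1.2289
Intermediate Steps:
Z(C, B) = -2*C (Z(C, B) = C - 3*C = -2*C)
d(M, H) = -14 + M (d(M, H) = M - 14 = -14 + M)
Y = -150 (Y = 0 + 5*(-30) = 0 - 150 = -150)
-2829/(-2302) + d(Z(-7, -1), 41)/Y = -2829/(-2302) + (-14 - 2*(-7))/(-150) = -2829*(-1/2302) + (-14 + 14)*(-1/150) = 2829/2302 + 0*(-1/150) = 2829/2302 + 0 = 2829/2302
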